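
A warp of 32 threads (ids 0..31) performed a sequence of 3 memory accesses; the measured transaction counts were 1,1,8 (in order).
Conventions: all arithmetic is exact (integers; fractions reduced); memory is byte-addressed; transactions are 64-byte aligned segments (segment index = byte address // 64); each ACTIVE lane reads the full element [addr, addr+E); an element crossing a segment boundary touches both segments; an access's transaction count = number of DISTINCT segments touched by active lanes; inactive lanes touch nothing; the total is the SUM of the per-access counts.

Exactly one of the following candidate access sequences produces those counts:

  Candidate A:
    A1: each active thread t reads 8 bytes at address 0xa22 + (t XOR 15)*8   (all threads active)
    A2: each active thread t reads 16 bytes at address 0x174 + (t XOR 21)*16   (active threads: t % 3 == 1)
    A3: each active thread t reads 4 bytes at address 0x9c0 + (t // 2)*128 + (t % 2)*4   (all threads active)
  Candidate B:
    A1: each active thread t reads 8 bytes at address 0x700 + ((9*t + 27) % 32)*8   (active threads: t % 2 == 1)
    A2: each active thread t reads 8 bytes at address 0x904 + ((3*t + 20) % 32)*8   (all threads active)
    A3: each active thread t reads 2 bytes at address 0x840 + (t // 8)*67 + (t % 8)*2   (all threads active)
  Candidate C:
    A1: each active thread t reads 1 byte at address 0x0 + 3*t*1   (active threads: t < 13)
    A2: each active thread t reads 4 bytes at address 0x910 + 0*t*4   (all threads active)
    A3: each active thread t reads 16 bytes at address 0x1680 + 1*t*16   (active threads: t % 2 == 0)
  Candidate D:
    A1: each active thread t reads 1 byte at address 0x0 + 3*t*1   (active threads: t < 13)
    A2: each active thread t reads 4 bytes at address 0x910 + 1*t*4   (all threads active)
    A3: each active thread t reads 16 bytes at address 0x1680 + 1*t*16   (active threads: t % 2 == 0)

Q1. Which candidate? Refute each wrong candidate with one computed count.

A: A1 gives 5 transactions, not 1
B: A1 gives 4 transactions, not 1
D: A2 gives 3 transactions, not 1
C: all counts match (1,1,8)

Answer: C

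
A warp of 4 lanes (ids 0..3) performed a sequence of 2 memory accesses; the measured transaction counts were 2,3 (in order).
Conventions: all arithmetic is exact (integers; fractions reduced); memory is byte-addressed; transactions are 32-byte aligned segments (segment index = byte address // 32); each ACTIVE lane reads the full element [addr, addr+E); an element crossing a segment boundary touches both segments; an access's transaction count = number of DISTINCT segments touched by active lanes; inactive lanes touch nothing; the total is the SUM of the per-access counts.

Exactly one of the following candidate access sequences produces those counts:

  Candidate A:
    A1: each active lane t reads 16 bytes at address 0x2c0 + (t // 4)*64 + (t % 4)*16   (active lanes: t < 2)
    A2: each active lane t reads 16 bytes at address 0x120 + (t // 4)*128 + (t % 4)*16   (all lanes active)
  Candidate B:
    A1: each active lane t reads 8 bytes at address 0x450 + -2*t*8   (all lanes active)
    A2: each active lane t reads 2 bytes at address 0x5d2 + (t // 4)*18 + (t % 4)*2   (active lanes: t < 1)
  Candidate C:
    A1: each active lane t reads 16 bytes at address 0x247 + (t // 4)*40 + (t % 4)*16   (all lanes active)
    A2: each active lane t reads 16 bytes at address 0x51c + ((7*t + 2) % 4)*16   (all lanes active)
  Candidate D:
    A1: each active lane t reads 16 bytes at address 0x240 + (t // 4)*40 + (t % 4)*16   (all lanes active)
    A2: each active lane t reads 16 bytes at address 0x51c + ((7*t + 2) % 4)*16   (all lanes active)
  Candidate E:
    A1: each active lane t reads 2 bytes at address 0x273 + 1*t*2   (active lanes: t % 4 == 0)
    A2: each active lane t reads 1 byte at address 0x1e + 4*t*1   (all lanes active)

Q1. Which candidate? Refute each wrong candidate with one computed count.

A: A1 gives 1 transaction, not 2
B: A2 gives 1 transaction, not 3
C: A1 gives 3 transactions, not 2
E: A1 gives 1 transaction, not 2
D: all counts match (2,3)

Answer: D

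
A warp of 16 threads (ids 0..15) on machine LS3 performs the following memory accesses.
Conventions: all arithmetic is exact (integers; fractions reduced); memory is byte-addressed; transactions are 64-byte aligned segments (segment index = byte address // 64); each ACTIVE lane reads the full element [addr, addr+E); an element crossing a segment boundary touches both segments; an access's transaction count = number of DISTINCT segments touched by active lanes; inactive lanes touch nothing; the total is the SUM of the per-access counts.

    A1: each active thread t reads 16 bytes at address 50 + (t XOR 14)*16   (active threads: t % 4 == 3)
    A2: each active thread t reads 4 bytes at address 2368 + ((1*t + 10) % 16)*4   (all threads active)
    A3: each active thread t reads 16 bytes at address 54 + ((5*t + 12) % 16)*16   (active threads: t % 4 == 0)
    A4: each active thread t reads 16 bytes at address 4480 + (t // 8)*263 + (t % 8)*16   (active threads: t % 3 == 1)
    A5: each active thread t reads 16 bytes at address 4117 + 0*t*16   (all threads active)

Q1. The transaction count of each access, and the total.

A1: 4 transactions
A2: 1 transaction
A3: 5 transactions
A4: 4 transactions
A5: 1 transaction

Answer: 4,1,5,4,1; total 15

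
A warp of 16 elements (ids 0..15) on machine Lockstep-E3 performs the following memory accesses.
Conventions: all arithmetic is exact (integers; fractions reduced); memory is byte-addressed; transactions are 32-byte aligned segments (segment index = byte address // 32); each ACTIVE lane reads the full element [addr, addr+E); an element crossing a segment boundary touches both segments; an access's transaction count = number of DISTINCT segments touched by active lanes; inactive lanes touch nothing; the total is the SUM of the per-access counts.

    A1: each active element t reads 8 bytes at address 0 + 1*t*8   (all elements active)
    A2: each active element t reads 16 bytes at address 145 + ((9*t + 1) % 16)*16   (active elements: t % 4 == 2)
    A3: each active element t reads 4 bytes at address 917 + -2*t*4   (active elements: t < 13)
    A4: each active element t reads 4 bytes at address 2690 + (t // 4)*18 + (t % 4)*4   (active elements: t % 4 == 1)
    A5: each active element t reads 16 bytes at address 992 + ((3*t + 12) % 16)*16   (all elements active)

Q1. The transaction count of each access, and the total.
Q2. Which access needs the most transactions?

A1: 4 transactions
A2: 4 transactions
A3: 4 transactions
A4: 2 transactions
A5: 8 transactions

Answer: 4,4,4,2,8; total 22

Answer: A5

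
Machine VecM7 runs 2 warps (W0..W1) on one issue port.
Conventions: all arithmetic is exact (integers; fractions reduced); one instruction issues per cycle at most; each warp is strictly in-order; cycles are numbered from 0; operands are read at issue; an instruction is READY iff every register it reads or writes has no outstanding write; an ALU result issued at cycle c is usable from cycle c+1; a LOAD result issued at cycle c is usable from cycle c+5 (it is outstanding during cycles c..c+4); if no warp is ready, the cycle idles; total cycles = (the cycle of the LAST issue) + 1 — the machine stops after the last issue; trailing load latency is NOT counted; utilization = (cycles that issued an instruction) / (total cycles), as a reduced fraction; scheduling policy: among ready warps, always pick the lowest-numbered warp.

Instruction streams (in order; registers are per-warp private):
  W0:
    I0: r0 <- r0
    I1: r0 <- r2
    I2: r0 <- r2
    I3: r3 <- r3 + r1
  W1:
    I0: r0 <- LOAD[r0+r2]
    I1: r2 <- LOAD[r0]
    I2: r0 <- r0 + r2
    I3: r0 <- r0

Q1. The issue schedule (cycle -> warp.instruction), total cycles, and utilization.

cycle 0: W0.I0
cycle 1: W0.I1
cycle 2: W0.I2
cycle 3: W0.I3
cycle 4: W1.I0
cycle 5: idle
cycle 6: idle
cycle 7: idle
cycle 8: idle
cycle 9: W1.I1
cycle 10: idle
cycle 11: idle
cycle 12: idle
cycle 13: idle
cycle 14: W1.I2
cycle 15: W1.I3

Answer: 16 cycles, utilization 1/2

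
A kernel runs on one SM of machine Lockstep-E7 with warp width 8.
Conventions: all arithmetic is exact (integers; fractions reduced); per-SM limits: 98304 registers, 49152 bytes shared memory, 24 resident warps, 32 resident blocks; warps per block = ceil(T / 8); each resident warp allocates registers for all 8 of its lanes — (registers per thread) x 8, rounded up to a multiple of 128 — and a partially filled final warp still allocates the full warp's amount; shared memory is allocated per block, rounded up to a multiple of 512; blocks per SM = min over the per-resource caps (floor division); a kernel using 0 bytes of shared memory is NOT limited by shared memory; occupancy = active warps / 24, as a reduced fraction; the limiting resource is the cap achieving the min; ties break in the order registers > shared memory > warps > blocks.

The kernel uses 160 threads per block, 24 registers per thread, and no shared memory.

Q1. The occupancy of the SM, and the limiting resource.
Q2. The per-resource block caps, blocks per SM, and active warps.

Answer: occupancy 5/6, limited by warps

registers: 19 blocks
shared memory: no limit (kernel uses none)
warps: 1 block
blocks: 32 blocks

Answer: 1 block, 20 active warps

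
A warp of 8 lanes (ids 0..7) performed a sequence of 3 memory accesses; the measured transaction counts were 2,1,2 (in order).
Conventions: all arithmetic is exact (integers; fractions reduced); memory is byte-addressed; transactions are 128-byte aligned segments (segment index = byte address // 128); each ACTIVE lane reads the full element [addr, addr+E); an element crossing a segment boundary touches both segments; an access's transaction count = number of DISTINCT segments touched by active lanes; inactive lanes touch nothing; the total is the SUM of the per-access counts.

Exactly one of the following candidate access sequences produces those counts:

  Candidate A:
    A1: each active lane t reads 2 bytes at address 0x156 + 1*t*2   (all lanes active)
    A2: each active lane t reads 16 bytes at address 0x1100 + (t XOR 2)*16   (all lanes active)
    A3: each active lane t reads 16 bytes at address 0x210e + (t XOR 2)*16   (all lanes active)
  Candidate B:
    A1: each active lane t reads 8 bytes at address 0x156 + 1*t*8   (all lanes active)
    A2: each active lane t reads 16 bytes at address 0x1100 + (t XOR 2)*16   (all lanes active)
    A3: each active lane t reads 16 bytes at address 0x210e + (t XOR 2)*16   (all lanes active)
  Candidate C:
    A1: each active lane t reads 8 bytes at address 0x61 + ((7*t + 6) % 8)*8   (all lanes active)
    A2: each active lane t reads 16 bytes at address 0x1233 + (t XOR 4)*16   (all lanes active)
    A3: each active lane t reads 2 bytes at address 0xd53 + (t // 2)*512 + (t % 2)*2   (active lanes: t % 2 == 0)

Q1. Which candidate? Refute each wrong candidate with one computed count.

A: A1 gives 1 transaction, not 2
C: A2 gives 2 transactions, not 1
B: all counts match (2,1,2)

Answer: B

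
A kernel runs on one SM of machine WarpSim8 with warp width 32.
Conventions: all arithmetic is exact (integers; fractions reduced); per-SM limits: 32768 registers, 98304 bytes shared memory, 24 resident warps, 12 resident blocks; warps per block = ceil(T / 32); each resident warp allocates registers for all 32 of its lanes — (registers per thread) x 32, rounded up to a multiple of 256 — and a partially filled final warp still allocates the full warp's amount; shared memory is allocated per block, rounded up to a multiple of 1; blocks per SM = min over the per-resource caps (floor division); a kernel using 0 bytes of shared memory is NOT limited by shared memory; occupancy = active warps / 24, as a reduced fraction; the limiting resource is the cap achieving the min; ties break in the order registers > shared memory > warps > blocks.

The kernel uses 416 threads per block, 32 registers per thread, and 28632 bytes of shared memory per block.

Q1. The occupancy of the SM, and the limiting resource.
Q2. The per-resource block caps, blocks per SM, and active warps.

Answer: occupancy 13/24, limited by warps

registers: 2 blocks
shared memory: 3 blocks
warps: 1 block
blocks: 12 blocks

Answer: 1 block, 13 active warps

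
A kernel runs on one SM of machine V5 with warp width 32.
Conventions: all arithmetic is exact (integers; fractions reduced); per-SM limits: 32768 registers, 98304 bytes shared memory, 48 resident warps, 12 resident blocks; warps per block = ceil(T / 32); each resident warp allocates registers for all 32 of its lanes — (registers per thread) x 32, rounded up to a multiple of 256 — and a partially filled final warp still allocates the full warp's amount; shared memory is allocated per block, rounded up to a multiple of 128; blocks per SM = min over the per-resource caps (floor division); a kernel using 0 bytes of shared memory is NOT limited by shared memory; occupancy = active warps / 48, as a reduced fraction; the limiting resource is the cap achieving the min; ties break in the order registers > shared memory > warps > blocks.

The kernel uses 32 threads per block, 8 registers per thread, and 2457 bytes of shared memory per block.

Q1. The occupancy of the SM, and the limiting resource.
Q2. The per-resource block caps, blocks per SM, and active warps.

Answer: occupancy 1/4, limited by blocks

registers: 128 blocks
shared memory: 38 blocks
warps: 48 blocks
blocks: 12 blocks

Answer: 12 blocks, 12 active warps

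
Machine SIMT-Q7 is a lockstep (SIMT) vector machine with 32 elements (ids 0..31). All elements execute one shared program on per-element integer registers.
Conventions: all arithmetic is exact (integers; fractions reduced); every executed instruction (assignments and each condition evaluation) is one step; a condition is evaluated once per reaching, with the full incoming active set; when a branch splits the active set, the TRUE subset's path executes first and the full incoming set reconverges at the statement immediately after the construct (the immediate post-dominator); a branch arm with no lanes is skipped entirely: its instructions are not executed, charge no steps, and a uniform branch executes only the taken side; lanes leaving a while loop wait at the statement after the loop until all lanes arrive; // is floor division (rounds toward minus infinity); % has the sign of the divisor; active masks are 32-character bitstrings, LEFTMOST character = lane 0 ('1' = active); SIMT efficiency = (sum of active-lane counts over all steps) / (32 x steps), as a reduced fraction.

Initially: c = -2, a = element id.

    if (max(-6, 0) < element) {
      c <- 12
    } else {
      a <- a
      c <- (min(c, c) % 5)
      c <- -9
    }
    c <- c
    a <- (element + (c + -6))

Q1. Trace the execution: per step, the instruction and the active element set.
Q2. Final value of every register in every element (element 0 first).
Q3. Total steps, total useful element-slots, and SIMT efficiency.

step 0: eval (max(-6, 0) < element)  11111111111111111111111111111111
step 1: c <- 12                      01111111111111111111111111111111
step 2: a <- a                       10000000000000000000000000000000
step 3: c <- (min(c, c) % 5)         10000000000000000000000000000000
step 4: c <- -9                      10000000000000000000000000000000
step 5: c <- c                       11111111111111111111111111111111
step 6: a <- (element + (c + -6))    11111111111111111111111111111111

Answer: 7 steps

c: -9,12,12,12,12,12,12,12,12,12,12,12,12,12,12,12,12,12,12,12,12,12,12,12,12,12,12,12,12,12,12,12
a: -15,7,8,9,10,11,12,13,14,15,16,17,18,19,20,21,22,23,24,25,26,27,28,29,30,31,32,33,34,35,36,37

steps = 7; useful = 130; efficiency = 130/224 = 65/112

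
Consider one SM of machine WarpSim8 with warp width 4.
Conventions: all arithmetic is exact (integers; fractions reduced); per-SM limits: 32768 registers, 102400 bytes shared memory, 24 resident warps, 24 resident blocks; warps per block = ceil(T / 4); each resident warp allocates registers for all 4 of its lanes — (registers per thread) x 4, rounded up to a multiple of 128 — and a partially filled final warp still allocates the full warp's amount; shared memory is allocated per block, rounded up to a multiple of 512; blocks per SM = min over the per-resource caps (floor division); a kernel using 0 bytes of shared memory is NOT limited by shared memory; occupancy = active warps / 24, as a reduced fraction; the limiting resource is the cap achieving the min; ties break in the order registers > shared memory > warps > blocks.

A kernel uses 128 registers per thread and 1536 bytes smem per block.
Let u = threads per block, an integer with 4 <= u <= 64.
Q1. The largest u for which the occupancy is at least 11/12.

Answer: u = 48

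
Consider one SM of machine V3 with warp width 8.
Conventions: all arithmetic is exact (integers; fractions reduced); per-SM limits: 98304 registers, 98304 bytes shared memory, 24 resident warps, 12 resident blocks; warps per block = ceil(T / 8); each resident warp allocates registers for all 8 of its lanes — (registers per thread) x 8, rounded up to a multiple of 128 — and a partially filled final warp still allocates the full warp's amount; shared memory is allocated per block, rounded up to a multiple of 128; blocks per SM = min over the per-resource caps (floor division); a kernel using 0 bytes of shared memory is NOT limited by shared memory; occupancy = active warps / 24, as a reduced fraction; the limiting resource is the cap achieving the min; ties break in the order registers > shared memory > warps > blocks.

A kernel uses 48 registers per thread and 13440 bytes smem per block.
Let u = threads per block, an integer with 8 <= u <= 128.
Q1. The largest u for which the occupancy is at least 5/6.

Answer: u = 96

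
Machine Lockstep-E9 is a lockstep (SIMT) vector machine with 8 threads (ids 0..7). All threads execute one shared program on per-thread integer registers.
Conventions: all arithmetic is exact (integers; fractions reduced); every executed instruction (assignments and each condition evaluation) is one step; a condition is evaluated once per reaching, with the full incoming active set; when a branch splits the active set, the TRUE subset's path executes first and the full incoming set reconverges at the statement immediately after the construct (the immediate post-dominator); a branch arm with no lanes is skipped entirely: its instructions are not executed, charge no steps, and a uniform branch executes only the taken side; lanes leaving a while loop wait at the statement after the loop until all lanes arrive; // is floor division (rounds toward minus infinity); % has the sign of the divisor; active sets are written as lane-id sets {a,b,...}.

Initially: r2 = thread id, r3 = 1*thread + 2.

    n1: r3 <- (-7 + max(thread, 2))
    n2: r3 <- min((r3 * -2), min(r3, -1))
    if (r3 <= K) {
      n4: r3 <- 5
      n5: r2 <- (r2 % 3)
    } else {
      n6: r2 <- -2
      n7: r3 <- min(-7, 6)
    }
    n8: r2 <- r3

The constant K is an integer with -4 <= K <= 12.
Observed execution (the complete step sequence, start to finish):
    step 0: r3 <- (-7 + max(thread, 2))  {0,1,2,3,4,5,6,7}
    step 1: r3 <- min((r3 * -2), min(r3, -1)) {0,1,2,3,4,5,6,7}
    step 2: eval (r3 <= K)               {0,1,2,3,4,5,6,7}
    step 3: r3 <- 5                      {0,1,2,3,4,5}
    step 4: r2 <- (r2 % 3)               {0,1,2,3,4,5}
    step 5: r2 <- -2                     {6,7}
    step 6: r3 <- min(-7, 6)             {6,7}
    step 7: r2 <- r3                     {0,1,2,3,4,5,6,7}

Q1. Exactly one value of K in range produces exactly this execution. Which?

Answer: K = -2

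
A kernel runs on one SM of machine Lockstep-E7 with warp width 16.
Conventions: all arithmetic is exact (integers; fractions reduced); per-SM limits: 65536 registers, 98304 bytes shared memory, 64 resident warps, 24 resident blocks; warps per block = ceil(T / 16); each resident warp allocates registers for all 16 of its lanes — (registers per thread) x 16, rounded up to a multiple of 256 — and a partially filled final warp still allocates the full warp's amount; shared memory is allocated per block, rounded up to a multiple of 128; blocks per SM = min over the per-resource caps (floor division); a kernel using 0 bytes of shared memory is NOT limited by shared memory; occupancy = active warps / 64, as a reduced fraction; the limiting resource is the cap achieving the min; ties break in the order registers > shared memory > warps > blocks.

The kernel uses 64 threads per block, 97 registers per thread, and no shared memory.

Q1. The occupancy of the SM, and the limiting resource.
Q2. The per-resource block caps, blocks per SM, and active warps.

Answer: occupancy 9/16, limited by registers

registers: 9 blocks
shared memory: no limit (kernel uses none)
warps: 16 blocks
blocks: 24 blocks

Answer: 9 blocks, 36 active warps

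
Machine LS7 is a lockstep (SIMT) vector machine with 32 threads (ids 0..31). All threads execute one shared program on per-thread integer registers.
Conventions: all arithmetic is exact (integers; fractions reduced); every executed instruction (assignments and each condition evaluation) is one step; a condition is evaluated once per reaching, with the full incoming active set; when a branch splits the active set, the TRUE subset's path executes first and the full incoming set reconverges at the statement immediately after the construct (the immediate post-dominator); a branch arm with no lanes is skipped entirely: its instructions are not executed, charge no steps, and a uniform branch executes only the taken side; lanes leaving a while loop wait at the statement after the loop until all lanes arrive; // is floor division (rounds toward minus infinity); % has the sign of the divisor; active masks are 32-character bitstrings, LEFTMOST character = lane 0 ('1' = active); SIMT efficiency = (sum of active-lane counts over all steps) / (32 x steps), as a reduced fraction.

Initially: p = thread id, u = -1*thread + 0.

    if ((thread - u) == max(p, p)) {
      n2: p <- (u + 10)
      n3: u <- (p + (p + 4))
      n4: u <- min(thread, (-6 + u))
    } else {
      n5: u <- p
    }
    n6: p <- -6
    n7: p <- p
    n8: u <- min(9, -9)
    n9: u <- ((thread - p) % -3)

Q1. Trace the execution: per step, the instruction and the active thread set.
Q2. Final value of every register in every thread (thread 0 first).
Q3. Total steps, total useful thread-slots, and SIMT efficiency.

step 0: eval ((thread - u) == max(p, p)) 11111111111111111111111111111111
step 1: p <- (u + 10)                10000000000000000000000000000000
step 2: u <- (p + (p + 4))           10000000000000000000000000000000
step 3: u <- min(thread, (-6 + u))   10000000000000000000000000000000
step 4: u <- p                       01111111111111111111111111111111
step 5: p <- -6                      11111111111111111111111111111111
step 6: p <- p                       11111111111111111111111111111111
step 7: u <- min(9, -9)              11111111111111111111111111111111
step 8: u <- ((thread - p) % -3)     11111111111111111111111111111111

Answer: 9 steps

p: -6,-6,-6,-6,-6,-6,-6,-6,-6,-6,-6,-6,-6,-6,-6,-6,-6,-6,-6,-6,-6,-6,-6,-6,-6,-6,-6,-6,-6,-6,-6,-6
u: 0,-2,-1,0,-2,-1,0,-2,-1,0,-2,-1,0,-2,-1,0,-2,-1,0,-2,-1,0,-2,-1,0,-2,-1,0,-2,-1,0,-2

steps = 9; useful = 194; efficiency = 194/288 = 97/144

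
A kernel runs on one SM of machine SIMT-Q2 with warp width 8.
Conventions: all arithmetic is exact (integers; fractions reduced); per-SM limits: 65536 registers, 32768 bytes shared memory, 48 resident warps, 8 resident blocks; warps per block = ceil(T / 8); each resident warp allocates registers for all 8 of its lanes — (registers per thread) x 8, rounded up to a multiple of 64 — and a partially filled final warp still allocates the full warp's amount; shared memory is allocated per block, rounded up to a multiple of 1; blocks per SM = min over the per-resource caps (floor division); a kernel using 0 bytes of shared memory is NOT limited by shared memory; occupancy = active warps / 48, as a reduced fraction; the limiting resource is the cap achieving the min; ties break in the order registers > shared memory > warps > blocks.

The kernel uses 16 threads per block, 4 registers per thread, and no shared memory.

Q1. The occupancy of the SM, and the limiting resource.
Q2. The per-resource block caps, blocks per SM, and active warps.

Answer: occupancy 1/3, limited by blocks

registers: 512 blocks
shared memory: no limit (kernel uses none)
warps: 24 blocks
blocks: 8 blocks

Answer: 8 blocks, 16 active warps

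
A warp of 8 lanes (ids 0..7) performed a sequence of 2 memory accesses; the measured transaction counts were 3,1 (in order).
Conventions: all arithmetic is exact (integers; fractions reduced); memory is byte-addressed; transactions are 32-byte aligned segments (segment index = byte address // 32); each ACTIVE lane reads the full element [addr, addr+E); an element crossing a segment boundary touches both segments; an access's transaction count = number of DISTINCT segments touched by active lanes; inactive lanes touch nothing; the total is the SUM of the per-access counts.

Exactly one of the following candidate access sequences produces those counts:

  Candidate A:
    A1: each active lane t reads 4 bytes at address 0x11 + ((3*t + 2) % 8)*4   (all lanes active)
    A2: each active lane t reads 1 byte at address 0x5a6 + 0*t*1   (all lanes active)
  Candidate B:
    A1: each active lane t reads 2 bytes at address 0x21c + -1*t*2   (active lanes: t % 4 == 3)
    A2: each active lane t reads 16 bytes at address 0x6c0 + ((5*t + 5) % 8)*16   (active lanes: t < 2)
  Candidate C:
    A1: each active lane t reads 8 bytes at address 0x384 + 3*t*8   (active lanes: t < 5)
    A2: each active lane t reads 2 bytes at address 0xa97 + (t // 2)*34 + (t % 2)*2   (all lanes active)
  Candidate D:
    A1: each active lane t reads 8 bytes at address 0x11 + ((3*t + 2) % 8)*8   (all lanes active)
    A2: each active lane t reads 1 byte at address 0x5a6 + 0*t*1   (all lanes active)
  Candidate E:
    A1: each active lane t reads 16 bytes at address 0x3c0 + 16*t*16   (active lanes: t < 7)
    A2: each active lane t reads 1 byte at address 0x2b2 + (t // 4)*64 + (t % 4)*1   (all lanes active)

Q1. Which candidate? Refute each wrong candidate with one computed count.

A: A1 gives 2 transactions, not 3
B: A1 gives 1 transaction, not 3
C: A1 gives 4 transactions, not 3
E: A1 gives 7 transactions, not 3
D: all counts match (3,1)

Answer: D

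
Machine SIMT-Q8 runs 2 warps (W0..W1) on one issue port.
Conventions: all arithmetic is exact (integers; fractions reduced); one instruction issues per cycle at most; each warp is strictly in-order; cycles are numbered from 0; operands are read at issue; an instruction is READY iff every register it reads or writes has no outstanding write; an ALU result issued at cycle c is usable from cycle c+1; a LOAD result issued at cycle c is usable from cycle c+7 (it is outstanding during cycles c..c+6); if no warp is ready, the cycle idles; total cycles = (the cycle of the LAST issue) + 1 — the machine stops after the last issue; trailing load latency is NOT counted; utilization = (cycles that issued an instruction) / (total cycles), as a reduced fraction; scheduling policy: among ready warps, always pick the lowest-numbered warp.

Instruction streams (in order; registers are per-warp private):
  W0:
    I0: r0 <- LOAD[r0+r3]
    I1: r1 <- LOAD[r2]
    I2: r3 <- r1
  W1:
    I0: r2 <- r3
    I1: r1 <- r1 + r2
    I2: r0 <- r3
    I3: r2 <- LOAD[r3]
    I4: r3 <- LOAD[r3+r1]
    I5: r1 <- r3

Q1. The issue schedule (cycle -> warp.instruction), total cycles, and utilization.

cycle 0: W0.I0
cycle 1: W0.I1
cycle 2: W1.I0
cycle 3: W1.I1
cycle 4: W1.I2
cycle 5: W1.I3
cycle 6: W1.I4
cycle 7: idle
cycle 8: W0.I2
cycle 9: idle
cycle 10: idle
cycle 11: idle
cycle 12: idle
cycle 13: W1.I5

Answer: 14 cycles, utilization 9/14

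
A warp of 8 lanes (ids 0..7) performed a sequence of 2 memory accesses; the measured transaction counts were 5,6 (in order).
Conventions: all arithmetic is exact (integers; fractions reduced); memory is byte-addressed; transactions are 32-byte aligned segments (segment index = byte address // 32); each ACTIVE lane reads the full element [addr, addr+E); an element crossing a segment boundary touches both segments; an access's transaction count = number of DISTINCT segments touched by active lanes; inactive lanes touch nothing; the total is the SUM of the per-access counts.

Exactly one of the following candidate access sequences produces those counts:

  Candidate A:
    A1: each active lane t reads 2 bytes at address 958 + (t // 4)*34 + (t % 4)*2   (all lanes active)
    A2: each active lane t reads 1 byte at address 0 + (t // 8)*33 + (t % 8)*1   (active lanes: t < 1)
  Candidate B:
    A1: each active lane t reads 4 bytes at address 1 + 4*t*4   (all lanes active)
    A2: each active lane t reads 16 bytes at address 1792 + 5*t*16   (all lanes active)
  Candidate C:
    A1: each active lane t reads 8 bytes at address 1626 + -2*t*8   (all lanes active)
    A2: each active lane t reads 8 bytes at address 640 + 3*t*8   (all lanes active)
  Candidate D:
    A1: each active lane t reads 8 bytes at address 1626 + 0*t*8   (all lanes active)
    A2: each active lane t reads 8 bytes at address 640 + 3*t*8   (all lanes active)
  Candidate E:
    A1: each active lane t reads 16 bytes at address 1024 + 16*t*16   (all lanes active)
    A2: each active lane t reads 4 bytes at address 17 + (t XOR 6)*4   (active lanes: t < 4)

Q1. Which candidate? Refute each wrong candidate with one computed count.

A: A1 gives 3 transactions, not 5
B: A1 gives 4 transactions, not 5
D: A1 gives 2 transactions, not 5
E: A1 gives 8 transactions, not 5
C: all counts match (5,6)

Answer: C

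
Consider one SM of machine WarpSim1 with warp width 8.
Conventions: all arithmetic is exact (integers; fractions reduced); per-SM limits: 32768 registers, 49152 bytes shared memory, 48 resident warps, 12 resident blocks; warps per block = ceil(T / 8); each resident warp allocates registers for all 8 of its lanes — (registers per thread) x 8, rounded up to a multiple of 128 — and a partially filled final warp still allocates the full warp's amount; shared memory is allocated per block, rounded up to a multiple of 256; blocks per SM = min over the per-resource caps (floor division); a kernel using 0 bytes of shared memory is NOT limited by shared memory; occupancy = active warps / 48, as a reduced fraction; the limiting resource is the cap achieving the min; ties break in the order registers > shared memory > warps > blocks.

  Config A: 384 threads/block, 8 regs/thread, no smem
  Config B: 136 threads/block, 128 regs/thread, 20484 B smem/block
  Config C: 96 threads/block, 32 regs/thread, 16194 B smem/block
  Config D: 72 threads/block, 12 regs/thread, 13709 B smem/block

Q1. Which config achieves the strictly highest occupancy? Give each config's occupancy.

occupancies: A 1, B 17/48, C 3/4, D 9/16

Answer: A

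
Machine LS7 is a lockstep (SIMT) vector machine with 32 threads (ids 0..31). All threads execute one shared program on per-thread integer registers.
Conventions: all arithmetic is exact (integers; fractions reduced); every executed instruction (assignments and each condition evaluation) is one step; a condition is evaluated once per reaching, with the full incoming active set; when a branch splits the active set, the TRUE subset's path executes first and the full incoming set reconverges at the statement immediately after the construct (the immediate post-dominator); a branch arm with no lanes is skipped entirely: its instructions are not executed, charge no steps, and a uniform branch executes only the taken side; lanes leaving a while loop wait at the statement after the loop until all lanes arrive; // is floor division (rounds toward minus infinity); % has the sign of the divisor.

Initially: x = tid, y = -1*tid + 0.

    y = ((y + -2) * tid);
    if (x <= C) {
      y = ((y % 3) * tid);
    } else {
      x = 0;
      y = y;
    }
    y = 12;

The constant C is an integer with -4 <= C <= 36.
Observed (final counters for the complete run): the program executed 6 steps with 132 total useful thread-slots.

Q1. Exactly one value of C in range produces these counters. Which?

Answer: C = 27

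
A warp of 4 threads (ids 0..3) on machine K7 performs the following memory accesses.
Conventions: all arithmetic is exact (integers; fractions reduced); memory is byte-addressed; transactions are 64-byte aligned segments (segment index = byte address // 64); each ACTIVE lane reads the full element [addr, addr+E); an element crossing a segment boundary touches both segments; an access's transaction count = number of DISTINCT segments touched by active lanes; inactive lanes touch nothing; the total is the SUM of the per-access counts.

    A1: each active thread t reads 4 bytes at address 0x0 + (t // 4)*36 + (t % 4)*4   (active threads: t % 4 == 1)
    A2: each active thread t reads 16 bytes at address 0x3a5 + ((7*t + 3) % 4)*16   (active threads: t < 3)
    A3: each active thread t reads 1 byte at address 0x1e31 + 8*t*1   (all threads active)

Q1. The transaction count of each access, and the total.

A1: 1 transaction
A2: 2 transactions
A3: 2 transactions

Answer: 1,2,2; total 5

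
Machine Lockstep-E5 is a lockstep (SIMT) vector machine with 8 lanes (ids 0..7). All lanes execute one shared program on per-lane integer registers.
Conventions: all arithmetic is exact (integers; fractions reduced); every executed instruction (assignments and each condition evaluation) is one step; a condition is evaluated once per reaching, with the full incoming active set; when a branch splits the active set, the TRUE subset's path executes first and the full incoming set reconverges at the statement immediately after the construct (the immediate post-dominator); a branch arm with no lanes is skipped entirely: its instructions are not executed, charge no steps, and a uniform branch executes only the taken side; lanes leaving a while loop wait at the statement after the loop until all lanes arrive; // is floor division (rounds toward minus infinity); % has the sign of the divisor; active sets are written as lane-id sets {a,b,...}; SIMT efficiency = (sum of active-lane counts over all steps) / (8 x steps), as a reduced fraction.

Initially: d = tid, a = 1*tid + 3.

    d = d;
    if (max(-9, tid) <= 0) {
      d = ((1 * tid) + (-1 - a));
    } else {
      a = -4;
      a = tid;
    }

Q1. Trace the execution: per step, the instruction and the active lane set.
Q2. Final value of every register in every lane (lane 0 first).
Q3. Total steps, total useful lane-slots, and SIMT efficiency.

step 0: d <- d                       {0,1,2,3,4,5,6,7}
step 1: eval (max(-9, tid) <= 0)     {0,1,2,3,4,5,6,7}
step 2: d <- ((1 * tid) + (-1 - a))  {0}
step 3: a <- -4                      {1,2,3,4,5,6,7}
step 4: a <- tid                     {1,2,3,4,5,6,7}

Answer: 5 steps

d: -4,1,2,3,4,5,6,7
a: 3,1,2,3,4,5,6,7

steps = 5; useful = 31; efficiency = 31/40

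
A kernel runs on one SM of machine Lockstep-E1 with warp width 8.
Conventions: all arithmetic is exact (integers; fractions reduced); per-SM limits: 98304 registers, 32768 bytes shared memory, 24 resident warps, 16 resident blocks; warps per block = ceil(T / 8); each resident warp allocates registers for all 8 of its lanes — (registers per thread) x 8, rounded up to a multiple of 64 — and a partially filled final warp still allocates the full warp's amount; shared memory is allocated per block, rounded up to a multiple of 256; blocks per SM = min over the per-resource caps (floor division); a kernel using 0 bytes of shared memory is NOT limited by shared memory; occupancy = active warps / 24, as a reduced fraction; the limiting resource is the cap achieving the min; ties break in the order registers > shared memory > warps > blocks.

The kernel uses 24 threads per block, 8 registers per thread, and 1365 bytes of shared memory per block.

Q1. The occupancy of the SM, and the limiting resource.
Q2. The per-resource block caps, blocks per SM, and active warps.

Answer: occupancy 1, limited by warps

registers: 512 blocks
shared memory: 21 blocks
warps: 8 blocks
blocks: 16 blocks

Answer: 8 blocks, 24 active warps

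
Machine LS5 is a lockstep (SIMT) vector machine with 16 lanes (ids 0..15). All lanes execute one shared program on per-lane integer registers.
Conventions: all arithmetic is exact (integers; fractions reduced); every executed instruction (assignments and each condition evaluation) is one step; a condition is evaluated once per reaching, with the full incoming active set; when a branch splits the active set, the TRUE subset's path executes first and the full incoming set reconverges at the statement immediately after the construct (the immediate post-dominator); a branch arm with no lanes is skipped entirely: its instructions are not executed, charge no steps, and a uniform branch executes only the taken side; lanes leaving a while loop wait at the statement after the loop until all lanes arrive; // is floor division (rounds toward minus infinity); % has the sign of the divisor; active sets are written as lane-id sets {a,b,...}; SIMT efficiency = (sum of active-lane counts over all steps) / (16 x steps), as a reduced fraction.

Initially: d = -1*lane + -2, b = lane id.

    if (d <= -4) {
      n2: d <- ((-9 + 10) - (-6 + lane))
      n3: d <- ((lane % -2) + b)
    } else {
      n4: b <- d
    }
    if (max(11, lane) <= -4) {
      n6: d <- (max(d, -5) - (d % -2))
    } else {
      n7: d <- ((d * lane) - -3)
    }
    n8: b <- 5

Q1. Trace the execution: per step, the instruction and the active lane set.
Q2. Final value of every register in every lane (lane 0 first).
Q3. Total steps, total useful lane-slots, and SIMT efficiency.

step 0: eval (d <= -4)               {0,1,2,3,4,5,6,7,8,9,10,11,12,13,14,15}
step 1: d <- ((-9 + 10) - (-6 + lane)) {2,3,4,5,6,7,8,9,10,11,12,13,14,15}
step 2: d <- ((lane % -2) + b)       {2,3,4,5,6,7,8,9,10,11,12,13,14,15}
step 3: b <- d                       {0,1}
step 4: eval (max(11, lane) <= -4)   {0,1,2,3,4,5,6,7,8,9,10,11,12,13,14,15}
step 5: d <- ((d * lane) - -3)       {0,1,2,3,4,5,6,7,8,9,10,11,12,13,14,15}
step 6: b <- 5                       {0,1,2,3,4,5,6,7,8,9,10,11,12,13,14,15}

Answer: 7 steps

d: 3,0,7,9,19,23,39,45,67,75,103,113,147,159,199,213
b: 5,5,5,5,5,5,5,5,5,5,5,5,5,5,5,5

steps = 7; useful = 94; efficiency = 94/112 = 47/56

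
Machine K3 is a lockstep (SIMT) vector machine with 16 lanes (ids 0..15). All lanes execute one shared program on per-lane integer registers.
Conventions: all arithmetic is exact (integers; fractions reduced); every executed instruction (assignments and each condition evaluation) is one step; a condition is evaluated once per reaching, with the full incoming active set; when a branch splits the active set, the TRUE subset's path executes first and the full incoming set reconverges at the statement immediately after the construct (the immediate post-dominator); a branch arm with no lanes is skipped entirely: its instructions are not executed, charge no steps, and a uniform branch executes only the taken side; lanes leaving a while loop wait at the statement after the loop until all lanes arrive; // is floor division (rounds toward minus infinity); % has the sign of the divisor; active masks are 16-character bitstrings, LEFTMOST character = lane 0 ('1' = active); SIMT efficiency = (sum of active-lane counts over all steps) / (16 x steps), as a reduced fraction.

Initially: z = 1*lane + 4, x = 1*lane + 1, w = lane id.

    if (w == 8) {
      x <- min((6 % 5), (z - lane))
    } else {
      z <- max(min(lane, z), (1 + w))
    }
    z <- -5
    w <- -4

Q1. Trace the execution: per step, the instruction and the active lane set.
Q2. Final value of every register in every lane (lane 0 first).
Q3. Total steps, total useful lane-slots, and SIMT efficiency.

step 0: eval (w == 8)                1111111111111111
step 1: x <- min((6 % 5), (z - lane)) 0000000010000000
step 2: z <- max(min(lane, z), (1 + w)) 1111111101111111
step 3: z <- -5                      1111111111111111
step 4: w <- -4                      1111111111111111

Answer: 5 steps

z: -5,-5,-5,-5,-5,-5,-5,-5,-5,-5,-5,-5,-5,-5,-5,-5
x: 1,2,3,4,5,6,7,8,1,10,11,12,13,14,15,16
w: -4,-4,-4,-4,-4,-4,-4,-4,-4,-4,-4,-4,-4,-4,-4,-4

steps = 5; useful = 64; efficiency = 64/80 = 4/5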